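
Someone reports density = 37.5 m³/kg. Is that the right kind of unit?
No

density has SI base units: kg / m^3
m³/kg does NOT reduce to kg / m^3; a valid unit for density would be e.g. kg/m³.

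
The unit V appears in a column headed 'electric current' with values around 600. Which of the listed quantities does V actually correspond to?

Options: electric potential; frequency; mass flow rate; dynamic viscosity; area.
electric potential

electric current should have units dimensionally equivalent to A (e.g. A).
The given unit 'V' reduces to kg * m^2 / (A * s^3). Of the listed options, that is the dimensionality of electric potential.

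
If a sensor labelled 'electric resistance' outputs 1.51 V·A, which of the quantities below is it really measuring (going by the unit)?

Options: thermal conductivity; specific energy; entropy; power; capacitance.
power

electric resistance should have units dimensionally equivalent to kg * m^2 / (A^2 * s^3) (e.g. Ω).
The given unit 'V·A' reduces to kg * m^2 / s^3. Of the listed options, that is the dimensionality of power.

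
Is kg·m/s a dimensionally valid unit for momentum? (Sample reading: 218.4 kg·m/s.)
Yes

momentum has SI base units: kg * m / s
kg·m/s reduces to the same SI base units, so it is a valid unit for momentum.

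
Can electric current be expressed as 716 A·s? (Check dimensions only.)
No

electric current has SI base units: A
A·s does NOT reduce to A; a valid unit for electric current would be e.g. A.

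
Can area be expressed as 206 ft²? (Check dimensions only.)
Yes

area has SI base units: m^2
ft² reduces to the same SI base units, so it is a valid unit for area.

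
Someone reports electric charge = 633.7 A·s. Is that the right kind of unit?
Yes

electric charge has SI base units: A * s
A·s reduces to the same SI base units, so it is a valid unit for electric charge.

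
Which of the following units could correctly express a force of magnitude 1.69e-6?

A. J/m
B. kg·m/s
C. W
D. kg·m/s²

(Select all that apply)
A, D

force has SI base units: kg * m / s^2

Checking each option against kg * m / s^2:
  A. J/m: ✓ matches
  B. kg·m/s: ✗ does not match
  C. W: ✗ does not match
  D. kg·m/s²: ✓ matches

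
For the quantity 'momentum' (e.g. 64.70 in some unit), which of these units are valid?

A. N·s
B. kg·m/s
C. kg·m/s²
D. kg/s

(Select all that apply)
A, B

momentum has SI base units: kg * m / s

Checking each option against kg * m / s:
  A. N·s: ✓ matches
  B. kg·m/s: ✓ matches
  C. kg·m/s²: ✗ does not match
  D. kg/s: ✗ does not match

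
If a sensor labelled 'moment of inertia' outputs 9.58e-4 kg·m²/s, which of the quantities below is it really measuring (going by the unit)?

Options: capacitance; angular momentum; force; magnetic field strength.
angular momentum

moment of inertia should have units dimensionally equivalent to kg * m^2 (e.g. kg·m²).
The given unit 'kg·m²/s' reduces to kg * m^2 / s. Of the listed options, that is the dimensionality of angular momentum.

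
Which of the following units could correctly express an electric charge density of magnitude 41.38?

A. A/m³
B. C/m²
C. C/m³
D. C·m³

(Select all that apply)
C

electric charge density has SI base units: A * s / m^3

Checking each option against A * s / m^3:
  A. A/m³: ✗ does not match
  B. C/m²: ✗ does not match
  C. C/m³: ✓ matches
  D. C·m³: ✗ does not match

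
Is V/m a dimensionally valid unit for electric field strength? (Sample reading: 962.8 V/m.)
Yes

electric field strength has SI base units: kg * m / (A * s^3)
V/m reduces to the same SI base units, so it is a valid unit for electric field strength.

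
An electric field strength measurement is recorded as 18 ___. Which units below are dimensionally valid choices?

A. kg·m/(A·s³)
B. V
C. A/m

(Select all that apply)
A

electric field strength has SI base units: kg * m / (A * s^3)

Checking each option against kg * m / (A * s^3):
  A. kg·m/(A·s³): ✓ matches
  B. V: ✗ does not match
  C. A/m: ✗ does not match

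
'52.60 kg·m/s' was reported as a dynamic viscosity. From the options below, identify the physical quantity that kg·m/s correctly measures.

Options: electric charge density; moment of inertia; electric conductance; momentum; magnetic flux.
momentum

dynamic viscosity should have units dimensionally equivalent to kg / (m * s) (e.g. Pa·s).
The given unit 'kg·m/s' reduces to kg * m / s. Of the listed options, that is the dimensionality of momentum.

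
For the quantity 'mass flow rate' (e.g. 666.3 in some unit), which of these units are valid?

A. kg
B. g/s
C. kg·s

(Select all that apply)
B

mass flow rate has SI base units: kg / s

Checking each option against kg / s:
  A. kg: ✗ does not match
  B. g/s: ✓ matches
  C. kg·s: ✗ does not match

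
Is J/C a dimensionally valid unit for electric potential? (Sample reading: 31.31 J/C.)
Yes

electric potential has SI base units: kg * m^2 / (A * s^3)
J/C reduces to the same SI base units, so it is a valid unit for electric potential.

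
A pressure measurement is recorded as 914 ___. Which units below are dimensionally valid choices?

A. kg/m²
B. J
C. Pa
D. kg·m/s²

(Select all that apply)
C

pressure has SI base units: kg / (m * s^2)

Checking each option against kg / (m * s^2):
  A. kg/m²: ✗ does not match
  B. J: ✗ does not match
  C. Pa: ✓ matches
  D. kg·m/s²: ✗ does not match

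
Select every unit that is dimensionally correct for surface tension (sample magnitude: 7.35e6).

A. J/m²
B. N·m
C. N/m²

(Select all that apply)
A

surface tension has SI base units: kg / s^2

Checking each option against kg / s^2:
  A. J/m²: ✓ matches
  B. N·m: ✗ does not match
  C. N/m²: ✗ does not match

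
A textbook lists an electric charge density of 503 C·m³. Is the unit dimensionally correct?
No

electric charge density has SI base units: A * s / m^3
C·m³ does NOT reduce to A * s / m^3; a valid unit for electric charge density would be e.g. C/m³.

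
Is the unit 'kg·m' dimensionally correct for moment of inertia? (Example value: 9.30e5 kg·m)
No

moment of inertia has SI base units: kg * m^2
kg·m does NOT reduce to kg * m^2; a valid unit for moment of inertia would be e.g. kg·m².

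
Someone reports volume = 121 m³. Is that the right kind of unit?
Yes

volume has SI base units: m^3
m³ reduces to the same SI base units, so it is a valid unit for volume.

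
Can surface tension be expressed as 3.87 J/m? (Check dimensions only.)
No

surface tension has SI base units: kg / s^2
J/m does NOT reduce to kg / s^2; a valid unit for surface tension would be e.g. N/m.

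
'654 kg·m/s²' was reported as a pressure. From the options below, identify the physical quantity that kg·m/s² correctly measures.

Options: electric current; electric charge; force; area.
force

pressure should have units dimensionally equivalent to kg / (m * s^2) (e.g. Pa).
The given unit 'kg·m/s²' reduces to kg * m / s^2. Of the listed options, that is the dimensionality of force.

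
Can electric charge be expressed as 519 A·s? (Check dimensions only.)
Yes

electric charge has SI base units: A * s
A·s reduces to the same SI base units, so it is a valid unit for electric charge.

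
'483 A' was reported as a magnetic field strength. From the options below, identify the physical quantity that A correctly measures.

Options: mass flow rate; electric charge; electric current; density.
electric current

magnetic field strength should have units dimensionally equivalent to A / m (e.g. A/m).
The given unit 'A' reduces to A. Of the listed options, that is the dimensionality of electric current.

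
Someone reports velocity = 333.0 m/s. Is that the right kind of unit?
Yes

velocity has SI base units: m / s
m/s reduces to the same SI base units, so it is a valid unit for velocity.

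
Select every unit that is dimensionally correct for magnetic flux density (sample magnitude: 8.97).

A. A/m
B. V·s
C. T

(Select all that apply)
C

magnetic flux density has SI base units: kg / (A * s^2)

Checking each option against kg / (A * s^2):
  A. A/m: ✗ does not match
  B. V·s: ✗ does not match
  C. T: ✓ matches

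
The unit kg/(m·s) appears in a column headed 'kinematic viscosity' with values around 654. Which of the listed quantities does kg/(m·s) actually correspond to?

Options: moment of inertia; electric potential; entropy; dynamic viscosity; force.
dynamic viscosity

kinematic viscosity should have units dimensionally equivalent to m^2 / s (e.g. m²/s).
The given unit 'kg/(m·s)' reduces to kg / (m * s). Of the listed options, that is the dimensionality of dynamic viscosity.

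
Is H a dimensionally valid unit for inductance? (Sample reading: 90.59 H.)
Yes

inductance has SI base units: kg * m^2 / (A^2 * s^2)
H reduces to the same SI base units, so it is a valid unit for inductance.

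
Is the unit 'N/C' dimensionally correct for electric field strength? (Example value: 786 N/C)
Yes

electric field strength has SI base units: kg * m / (A * s^3)
N/C reduces to the same SI base units, so it is a valid unit for electric field strength.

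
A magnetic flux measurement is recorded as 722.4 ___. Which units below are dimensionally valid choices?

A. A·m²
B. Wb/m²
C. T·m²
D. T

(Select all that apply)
C

magnetic flux has SI base units: kg * m^2 / (A * s^2)

Checking each option against kg * m^2 / (A * s^2):
  A. A·m²: ✗ does not match
  B. Wb/m²: ✗ does not match
  C. T·m²: ✓ matches
  D. T: ✗ does not match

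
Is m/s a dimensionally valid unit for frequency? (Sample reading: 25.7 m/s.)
No

frequency has SI base units: 1 / s
m/s does NOT reduce to 1 / s; a valid unit for frequency would be e.g. Hz.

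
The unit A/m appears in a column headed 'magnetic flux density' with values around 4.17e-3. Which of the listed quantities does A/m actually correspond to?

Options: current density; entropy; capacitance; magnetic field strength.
magnetic field strength

magnetic flux density should have units dimensionally equivalent to kg / (A * s^2) (e.g. T).
The given unit 'A/m' reduces to A / m. Of the listed options, that is the dimensionality of magnetic field strength.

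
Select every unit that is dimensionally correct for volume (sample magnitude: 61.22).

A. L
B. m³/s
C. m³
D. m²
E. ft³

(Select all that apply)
A, C, E

volume has SI base units: m^3

Checking each option against m^3:
  A. L: ✓ matches
  B. m³/s: ✗ does not match
  C. m³: ✓ matches
  D. m²: ✗ does not match
  E. ft³: ✓ matches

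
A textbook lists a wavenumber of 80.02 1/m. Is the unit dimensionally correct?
Yes

wavenumber has SI base units: 1 / m
1/m reduces to the same SI base units, so it is a valid unit for wavenumber.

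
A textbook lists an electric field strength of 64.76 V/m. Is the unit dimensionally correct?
Yes

electric field strength has SI base units: kg * m / (A * s^3)
V/m reduces to the same SI base units, so it is a valid unit for electric field strength.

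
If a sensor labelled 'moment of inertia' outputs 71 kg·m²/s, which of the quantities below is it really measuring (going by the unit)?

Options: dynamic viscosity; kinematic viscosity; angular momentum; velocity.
angular momentum

moment of inertia should have units dimensionally equivalent to kg * m^2 (e.g. kg·m²).
The given unit 'kg·m²/s' reduces to kg * m^2 / s. Of the listed options, that is the dimensionality of angular momentum.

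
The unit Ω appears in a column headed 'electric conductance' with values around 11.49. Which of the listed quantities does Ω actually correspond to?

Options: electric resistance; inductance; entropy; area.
electric resistance

electric conductance should have units dimensionally equivalent to A^2 * s^3 / (kg * m^2) (e.g. S).
The given unit 'Ω' reduces to kg * m^2 / (A^2 * s^3). Of the listed options, that is the dimensionality of electric resistance.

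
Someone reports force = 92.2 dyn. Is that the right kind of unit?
Yes

force has SI base units: kg * m / s^2
dyn reduces to the same SI base units, so it is a valid unit for force.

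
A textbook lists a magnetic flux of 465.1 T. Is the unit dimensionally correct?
No

magnetic flux has SI base units: kg * m^2 / (A * s^2)
T does NOT reduce to kg * m^2 / (A * s^2); a valid unit for magnetic flux would be e.g. Wb.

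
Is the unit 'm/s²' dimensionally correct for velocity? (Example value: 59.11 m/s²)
No

velocity has SI base units: m / s
m/s² does NOT reduce to m / s; a valid unit for velocity would be e.g. m/s.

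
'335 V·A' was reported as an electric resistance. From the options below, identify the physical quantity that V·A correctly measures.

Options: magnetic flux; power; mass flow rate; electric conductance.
power

electric resistance should have units dimensionally equivalent to kg * m^2 / (A^2 * s^3) (e.g. Ω).
The given unit 'V·A' reduces to kg * m^2 / s^3. Of the listed options, that is the dimensionality of power.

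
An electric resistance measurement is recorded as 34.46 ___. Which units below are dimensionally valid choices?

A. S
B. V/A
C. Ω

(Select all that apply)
B, C

electric resistance has SI base units: kg * m^2 / (A^2 * s^3)

Checking each option against kg * m^2 / (A^2 * s^3):
  A. S: ✗ does not match
  B. V/A: ✓ matches
  C. Ω: ✓ matches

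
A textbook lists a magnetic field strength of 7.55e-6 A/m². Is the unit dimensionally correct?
No

magnetic field strength has SI base units: A / m
A/m² does NOT reduce to A / m; a valid unit for magnetic field strength would be e.g. A/m.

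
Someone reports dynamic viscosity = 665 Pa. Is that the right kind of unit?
No

dynamic viscosity has SI base units: kg / (m * s)
Pa does NOT reduce to kg / (m * s); a valid unit for dynamic viscosity would be e.g. Pa·s.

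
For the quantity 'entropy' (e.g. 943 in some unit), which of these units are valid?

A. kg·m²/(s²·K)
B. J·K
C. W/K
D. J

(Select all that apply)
A

entropy has SI base units: kg * m^2 / (s^2 * K)

Checking each option against kg * m^2 / (s^2 * K):
  A. kg·m²/(s²·K): ✓ matches
  B. J·K: ✗ does not match
  C. W/K: ✗ does not match
  D. J: ✗ does not match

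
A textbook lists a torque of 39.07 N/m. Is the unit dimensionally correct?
No

torque has SI base units: kg * m^2 / s^2
N/m does NOT reduce to kg * m^2 / s^2; a valid unit for torque would be e.g. N·m.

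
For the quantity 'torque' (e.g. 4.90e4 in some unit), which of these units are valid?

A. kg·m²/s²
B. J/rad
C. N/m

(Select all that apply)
A, B

torque has SI base units: kg * m^2 / s^2

Checking each option against kg * m^2 / s^2:
  A. kg·m²/s²: ✓ matches
  B. J/rad: ✓ matches
  C. N/m: ✗ does not match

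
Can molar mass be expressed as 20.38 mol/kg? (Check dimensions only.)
No

molar mass has SI base units: kg / mol
mol/kg does NOT reduce to kg / mol; a valid unit for molar mass would be e.g. kg/mol.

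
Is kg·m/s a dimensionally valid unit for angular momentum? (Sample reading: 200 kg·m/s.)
No

angular momentum has SI base units: kg * m^2 / s
kg·m/s does NOT reduce to kg * m^2 / s; a valid unit for angular momentum would be e.g. kg·m²/s.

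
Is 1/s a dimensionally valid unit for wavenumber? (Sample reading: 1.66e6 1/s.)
No

wavenumber has SI base units: 1 / m
1/s does NOT reduce to 1 / m; a valid unit for wavenumber would be e.g. 1/m.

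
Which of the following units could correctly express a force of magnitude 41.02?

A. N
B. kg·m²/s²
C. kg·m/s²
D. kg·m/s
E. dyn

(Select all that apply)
A, C, E

force has SI base units: kg * m / s^2

Checking each option against kg * m / s^2:
  A. N: ✓ matches
  B. kg·m²/s²: ✗ does not match
  C. kg·m/s²: ✓ matches
  D. kg·m/s: ✗ does not match
  E. dyn: ✓ matches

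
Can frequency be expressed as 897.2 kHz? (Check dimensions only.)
Yes

frequency has SI base units: 1 / s
kHz reduces to the same SI base units, so it is a valid unit for frequency.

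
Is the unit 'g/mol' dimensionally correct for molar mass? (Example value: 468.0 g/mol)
Yes

molar mass has SI base units: kg / mol
g/mol reduces to the same SI base units, so it is a valid unit for molar mass.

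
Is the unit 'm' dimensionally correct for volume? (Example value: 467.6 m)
No

volume has SI base units: m^3
m does NOT reduce to m^3; a valid unit for volume would be e.g. m³.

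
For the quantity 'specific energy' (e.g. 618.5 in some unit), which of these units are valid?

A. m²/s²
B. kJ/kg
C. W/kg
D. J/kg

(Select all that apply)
A, B, D

specific energy has SI base units: m^2 / s^2

Checking each option against m^2 / s^2:
  A. m²/s²: ✓ matches
  B. kJ/kg: ✓ matches
  C. W/kg: ✗ does not match
  D. J/kg: ✓ matches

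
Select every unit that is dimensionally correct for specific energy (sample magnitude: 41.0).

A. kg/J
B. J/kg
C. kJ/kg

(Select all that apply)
B, C

specific energy has SI base units: m^2 / s^2

Checking each option against m^2 / s^2:
  A. kg/J: ✗ does not match
  B. J/kg: ✓ matches
  C. kJ/kg: ✓ matches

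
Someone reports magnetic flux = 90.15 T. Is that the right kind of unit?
No

magnetic flux has SI base units: kg * m^2 / (A * s^2)
T does NOT reduce to kg * m^2 / (A * s^2); a valid unit for magnetic flux would be e.g. Wb.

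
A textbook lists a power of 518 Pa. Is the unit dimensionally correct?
No

power has SI base units: kg * m^2 / s^3
Pa does NOT reduce to kg * m^2 / s^3; a valid unit for power would be e.g. W.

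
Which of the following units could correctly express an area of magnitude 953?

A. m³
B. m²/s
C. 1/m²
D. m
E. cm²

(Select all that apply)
E

area has SI base units: m^2

Checking each option against m^2:
  A. m³: ✗ does not match
  B. m²/s: ✗ does not match
  C. 1/m²: ✗ does not match
  D. m: ✗ does not match
  E. cm²: ✓ matches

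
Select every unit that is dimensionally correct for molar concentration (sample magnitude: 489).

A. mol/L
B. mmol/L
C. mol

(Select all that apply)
A, B

molar concentration has SI base units: mol / m^3

Checking each option against mol / m^3:
  A. mol/L: ✓ matches
  B. mmol/L: ✓ matches
  C. mol: ✗ does not match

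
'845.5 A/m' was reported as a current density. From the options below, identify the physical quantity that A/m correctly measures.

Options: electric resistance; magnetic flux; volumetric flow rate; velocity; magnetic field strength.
magnetic field strength

current density should have units dimensionally equivalent to A / m^2 (e.g. A/m²).
The given unit 'A/m' reduces to A / m. Of the listed options, that is the dimensionality of magnetic field strength.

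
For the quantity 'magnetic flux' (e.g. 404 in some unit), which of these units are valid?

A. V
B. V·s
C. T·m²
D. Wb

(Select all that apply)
B, C, D

magnetic flux has SI base units: kg * m^2 / (A * s^2)

Checking each option against kg * m^2 / (A * s^2):
  A. V: ✗ does not match
  B. V·s: ✓ matches
  C. T·m²: ✓ matches
  D. Wb: ✓ matches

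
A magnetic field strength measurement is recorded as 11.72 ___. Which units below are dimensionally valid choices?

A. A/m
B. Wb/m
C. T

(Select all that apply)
A

magnetic field strength has SI base units: A / m

Checking each option against A / m:
  A. A/m: ✓ matches
  B. Wb/m: ✗ does not match
  C. T: ✗ does not match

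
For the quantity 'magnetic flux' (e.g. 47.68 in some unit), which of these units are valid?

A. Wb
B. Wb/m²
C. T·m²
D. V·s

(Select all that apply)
A, C, D

magnetic flux has SI base units: kg * m^2 / (A * s^2)

Checking each option against kg * m^2 / (A * s^2):
  A. Wb: ✓ matches
  B. Wb/m²: ✗ does not match
  C. T·m²: ✓ matches
  D. V·s: ✓ matches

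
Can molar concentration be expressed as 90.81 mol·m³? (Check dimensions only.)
No

molar concentration has SI base units: mol / m^3
mol·m³ does NOT reduce to mol / m^3; a valid unit for molar concentration would be e.g. mol/m³.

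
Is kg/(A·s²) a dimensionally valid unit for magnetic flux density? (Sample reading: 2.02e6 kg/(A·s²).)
Yes

magnetic flux density has SI base units: kg / (A * s^2)
kg/(A·s²) reduces to the same SI base units, so it is a valid unit for magnetic flux density.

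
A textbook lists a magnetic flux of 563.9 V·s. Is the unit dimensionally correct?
Yes

magnetic flux has SI base units: kg * m^2 / (A * s^2)
V·s reduces to the same SI base units, so it is a valid unit for magnetic flux.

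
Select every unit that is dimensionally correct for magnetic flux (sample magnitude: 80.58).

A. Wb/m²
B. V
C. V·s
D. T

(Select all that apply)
C

magnetic flux has SI base units: kg * m^2 / (A * s^2)

Checking each option against kg * m^2 / (A * s^2):
  A. Wb/m²: ✗ does not match
  B. V: ✗ does not match
  C. V·s: ✓ matches
  D. T: ✗ does not match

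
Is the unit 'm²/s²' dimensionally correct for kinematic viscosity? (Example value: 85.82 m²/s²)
No

kinematic viscosity has SI base units: m^2 / s
m²/s² does NOT reduce to m^2 / s; a valid unit for kinematic viscosity would be e.g. m²/s.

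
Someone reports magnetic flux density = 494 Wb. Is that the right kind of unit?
No

magnetic flux density has SI base units: kg / (A * s^2)
Wb does NOT reduce to kg / (A * s^2); a valid unit for magnetic flux density would be e.g. T.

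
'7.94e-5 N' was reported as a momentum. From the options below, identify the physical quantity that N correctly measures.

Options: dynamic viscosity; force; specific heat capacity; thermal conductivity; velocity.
force

momentum should have units dimensionally equivalent to kg * m / s (e.g. kg·m/s).
The given unit 'N' reduces to kg * m / s^2. Of the listed options, that is the dimensionality of force.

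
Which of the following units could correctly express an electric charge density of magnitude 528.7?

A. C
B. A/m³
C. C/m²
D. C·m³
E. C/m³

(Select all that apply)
E

electric charge density has SI base units: A * s / m^3

Checking each option against A * s / m^3:
  A. C: ✗ does not match
  B. A/m³: ✗ does not match
  C. C/m²: ✗ does not match
  D. C·m³: ✗ does not match
  E. C/m³: ✓ matches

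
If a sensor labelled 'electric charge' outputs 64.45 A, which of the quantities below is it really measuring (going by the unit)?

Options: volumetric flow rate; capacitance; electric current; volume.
electric current

electric charge should have units dimensionally equivalent to A * s (e.g. C).
The given unit 'A' reduces to A. Of the listed options, that is the dimensionality of electric current.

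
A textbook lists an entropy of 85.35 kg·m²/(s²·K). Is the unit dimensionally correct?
Yes

entropy has SI base units: kg * m^2 / (s^2 * K)
kg·m²/(s²·K) reduces to the same SI base units, so it is a valid unit for entropy.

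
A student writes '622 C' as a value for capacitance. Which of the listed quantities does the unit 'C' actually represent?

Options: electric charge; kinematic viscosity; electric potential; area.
electric charge

capacitance should have units dimensionally equivalent to A^2 * s^4 / (kg * m^2) (e.g. F).
The given unit 'C' reduces to A * s. Of the listed options, that is the dimensionality of electric charge.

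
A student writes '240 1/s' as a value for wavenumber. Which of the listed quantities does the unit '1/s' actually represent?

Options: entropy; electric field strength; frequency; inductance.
frequency

wavenumber should have units dimensionally equivalent to 1 / m (e.g. 1/m).
The given unit '1/s' reduces to 1 / s. Of the listed options, that is the dimensionality of frequency.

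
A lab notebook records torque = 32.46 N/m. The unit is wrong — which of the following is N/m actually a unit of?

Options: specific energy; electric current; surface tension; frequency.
surface tension

torque should have units dimensionally equivalent to kg * m^2 / s^2 (e.g. N·m).
The given unit 'N/m' reduces to kg / s^2. Of the listed options, that is the dimensionality of surface tension.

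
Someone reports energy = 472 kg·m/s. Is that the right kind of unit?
No

energy has SI base units: kg * m^2 / s^2
kg·m/s does NOT reduce to kg * m^2 / s^2; a valid unit for energy would be e.g. J.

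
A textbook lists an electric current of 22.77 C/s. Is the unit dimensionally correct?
Yes

electric current has SI base units: A
C/s reduces to the same SI base units, so it is a valid unit for electric current.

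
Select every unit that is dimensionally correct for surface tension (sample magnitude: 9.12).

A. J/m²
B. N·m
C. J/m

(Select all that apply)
A

surface tension has SI base units: kg / s^2

Checking each option against kg / s^2:
  A. J/m²: ✓ matches
  B. N·m: ✗ does not match
  C. J/m: ✗ does not match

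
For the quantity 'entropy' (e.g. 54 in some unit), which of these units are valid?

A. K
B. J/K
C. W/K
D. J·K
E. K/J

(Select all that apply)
B

entropy has SI base units: kg * m^2 / (s^2 * K)

Checking each option against kg * m^2 / (s^2 * K):
  A. K: ✗ does not match
  B. J/K: ✓ matches
  C. W/K: ✗ does not match
  D. J·K: ✗ does not match
  E. K/J: ✗ does not match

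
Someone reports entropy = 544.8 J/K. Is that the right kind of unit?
Yes

entropy has SI base units: kg * m^2 / (s^2 * K)
J/K reduces to the same SI base units, so it is a valid unit for entropy.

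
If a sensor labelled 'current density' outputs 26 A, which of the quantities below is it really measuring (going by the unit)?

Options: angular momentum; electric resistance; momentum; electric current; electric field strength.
electric current

current density should have units dimensionally equivalent to A / m^2 (e.g. A/m²).
The given unit 'A' reduces to A. Of the listed options, that is the dimensionality of electric current.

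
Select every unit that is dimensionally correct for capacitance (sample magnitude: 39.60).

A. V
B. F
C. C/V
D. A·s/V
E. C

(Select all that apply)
B, C, D

capacitance has SI base units: A^2 * s^4 / (kg * m^2)

Checking each option against A^2 * s^4 / (kg * m^2):
  A. V: ✗ does not match
  B. F: ✓ matches
  C. C/V: ✓ matches
  D. A·s/V: ✓ matches
  E. C: ✗ does not match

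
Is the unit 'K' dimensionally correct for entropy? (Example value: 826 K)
No

entropy has SI base units: kg * m^2 / (s^2 * K)
K does NOT reduce to kg * m^2 / (s^2 * K); a valid unit for entropy would be e.g. J/K.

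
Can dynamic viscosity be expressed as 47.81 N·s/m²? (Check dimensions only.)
Yes

dynamic viscosity has SI base units: kg / (m * s)
N·s/m² reduces to the same SI base units, so it is a valid unit for dynamic viscosity.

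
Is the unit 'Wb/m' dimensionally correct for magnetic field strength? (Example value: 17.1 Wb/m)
No

magnetic field strength has SI base units: A / m
Wb/m does NOT reduce to A / m; a valid unit for magnetic field strength would be e.g. A/m.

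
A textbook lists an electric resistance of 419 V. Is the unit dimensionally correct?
No

electric resistance has SI base units: kg * m^2 / (A^2 * s^3)
V does NOT reduce to kg * m^2 / (A^2 * s^3); a valid unit for electric resistance would be e.g. Ω.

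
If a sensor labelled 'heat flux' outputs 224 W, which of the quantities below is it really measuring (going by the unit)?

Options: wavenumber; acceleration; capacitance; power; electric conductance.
power

heat flux should have units dimensionally equivalent to kg / s^3 (e.g. W/m²).
The given unit 'W' reduces to kg * m^2 / s^3. Of the listed options, that is the dimensionality of power.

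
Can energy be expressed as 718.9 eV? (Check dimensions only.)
Yes

energy has SI base units: kg * m^2 / s^2
eV reduces to the same SI base units, so it is a valid unit for energy.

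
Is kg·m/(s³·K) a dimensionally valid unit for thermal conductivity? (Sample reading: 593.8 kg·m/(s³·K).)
Yes

thermal conductivity has SI base units: kg * m / (s^3 * K)
kg·m/(s³·K) reduces to the same SI base units, so it is a valid unit for thermal conductivity.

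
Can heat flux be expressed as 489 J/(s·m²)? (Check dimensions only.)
Yes

heat flux has SI base units: kg / s^3
J/(s·m²) reduces to the same SI base units, so it is a valid unit for heat flux.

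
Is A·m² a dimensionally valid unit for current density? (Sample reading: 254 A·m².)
No

current density has SI base units: A / m^2
A·m² does NOT reduce to A / m^2; a valid unit for current density would be e.g. A/m².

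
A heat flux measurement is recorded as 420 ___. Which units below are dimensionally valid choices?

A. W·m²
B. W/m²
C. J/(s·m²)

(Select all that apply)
B, C

heat flux has SI base units: kg / s^3

Checking each option against kg / s^3:
  A. W·m²: ✗ does not match
  B. W/m²: ✓ matches
  C. J/(s·m²): ✓ matches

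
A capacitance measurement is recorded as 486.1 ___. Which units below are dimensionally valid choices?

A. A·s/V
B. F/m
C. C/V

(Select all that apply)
A, C

capacitance has SI base units: A^2 * s^4 / (kg * m^2)

Checking each option against A^2 * s^4 / (kg * m^2):
  A. A·s/V: ✓ matches
  B. F/m: ✗ does not match
  C. C/V: ✓ matches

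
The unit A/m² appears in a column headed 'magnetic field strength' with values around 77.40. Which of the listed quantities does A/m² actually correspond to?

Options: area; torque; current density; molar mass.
current density

magnetic field strength should have units dimensionally equivalent to A / m (e.g. A/m).
The given unit 'A/m²' reduces to A / m^2. Of the listed options, that is the dimensionality of current density.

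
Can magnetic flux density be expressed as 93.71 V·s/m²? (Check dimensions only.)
Yes

magnetic flux density has SI base units: kg / (A * s^2)
V·s/m² reduces to the same SI base units, so it is a valid unit for magnetic flux density.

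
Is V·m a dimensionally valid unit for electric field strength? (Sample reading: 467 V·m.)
No

electric field strength has SI base units: kg * m / (A * s^3)
V·m does NOT reduce to kg * m / (A * s^3); a valid unit for electric field strength would be e.g. V/m.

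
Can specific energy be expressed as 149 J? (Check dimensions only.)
No

specific energy has SI base units: m^2 / s^2
J does NOT reduce to m^2 / s^2; a valid unit for specific energy would be e.g. J/kg.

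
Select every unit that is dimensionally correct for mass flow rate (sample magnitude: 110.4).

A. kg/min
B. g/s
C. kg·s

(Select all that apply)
A, B

mass flow rate has SI base units: kg / s

Checking each option against kg / s:
  A. kg/min: ✓ matches
  B. g/s: ✓ matches
  C. kg·s: ✗ does not match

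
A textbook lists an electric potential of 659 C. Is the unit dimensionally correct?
No

electric potential has SI base units: kg * m^2 / (A * s^3)
C does NOT reduce to kg * m^2 / (A * s^3); a valid unit for electric potential would be e.g. V.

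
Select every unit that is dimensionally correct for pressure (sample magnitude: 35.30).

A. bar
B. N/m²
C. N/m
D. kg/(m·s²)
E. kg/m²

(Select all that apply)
A, B, D

pressure has SI base units: kg / (m * s^2)

Checking each option against kg / (m * s^2):
  A. bar: ✓ matches
  B. N/m²: ✓ matches
  C. N/m: ✗ does not match
  D. kg/(m·s²): ✓ matches
  E. kg/m²: ✗ does not match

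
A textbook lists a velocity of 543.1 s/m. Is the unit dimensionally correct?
No

velocity has SI base units: m / s
s/m does NOT reduce to m / s; a valid unit for velocity would be e.g. m/s.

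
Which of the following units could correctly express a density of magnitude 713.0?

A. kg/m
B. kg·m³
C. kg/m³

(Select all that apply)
C

density has SI base units: kg / m^3

Checking each option against kg / m^3:
  A. kg/m: ✗ does not match
  B. kg·m³: ✗ does not match
  C. kg/m³: ✓ matches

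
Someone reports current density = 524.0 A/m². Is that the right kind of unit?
Yes

current density has SI base units: A / m^2
A/m² reduces to the same SI base units, so it is a valid unit for current density.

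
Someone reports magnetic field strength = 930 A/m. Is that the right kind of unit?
Yes

magnetic field strength has SI base units: A / m
A/m reduces to the same SI base units, so it is a valid unit for magnetic field strength.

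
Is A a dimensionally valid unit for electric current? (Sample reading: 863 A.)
Yes

electric current has SI base units: A
A reduces to the same SI base units, so it is a valid unit for electric current.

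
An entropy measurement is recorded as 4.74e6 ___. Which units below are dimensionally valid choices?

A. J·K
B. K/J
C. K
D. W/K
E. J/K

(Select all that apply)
E

entropy has SI base units: kg * m^2 / (s^2 * K)

Checking each option against kg * m^2 / (s^2 * K):
  A. J·K: ✗ does not match
  B. K/J: ✗ does not match
  C. K: ✗ does not match
  D. W/K: ✗ does not match
  E. J/K: ✓ matches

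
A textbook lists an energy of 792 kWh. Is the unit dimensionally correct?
Yes

energy has SI base units: kg * m^2 / s^2
kWh reduces to the same SI base units, so it is a valid unit for energy.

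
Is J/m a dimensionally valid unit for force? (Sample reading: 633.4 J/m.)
Yes

force has SI base units: kg * m / s^2
J/m reduces to the same SI base units, so it is a valid unit for force.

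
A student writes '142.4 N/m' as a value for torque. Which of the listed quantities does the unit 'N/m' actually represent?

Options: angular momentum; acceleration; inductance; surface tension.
surface tension

torque should have units dimensionally equivalent to kg * m^2 / s^2 (e.g. N·m).
The given unit 'N/m' reduces to kg / s^2. Of the listed options, that is the dimensionality of surface tension.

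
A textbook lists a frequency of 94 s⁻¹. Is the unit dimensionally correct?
Yes

frequency has SI base units: 1 / s
s⁻¹ reduces to the same SI base units, so it is a valid unit for frequency.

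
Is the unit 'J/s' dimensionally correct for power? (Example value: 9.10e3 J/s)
Yes

power has SI base units: kg * m^2 / s^3
J/s reduces to the same SI base units, so it is a valid unit for power.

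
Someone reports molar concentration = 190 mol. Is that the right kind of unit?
No

molar concentration has SI base units: mol / m^3
mol does NOT reduce to mol / m^3; a valid unit for molar concentration would be e.g. mol/m³.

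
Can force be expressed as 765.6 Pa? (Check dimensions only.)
No

force has SI base units: kg * m / s^2
Pa does NOT reduce to kg * m / s^2; a valid unit for force would be e.g. N.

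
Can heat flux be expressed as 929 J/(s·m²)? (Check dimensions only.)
Yes

heat flux has SI base units: kg / s^3
J/(s·m²) reduces to the same SI base units, so it is a valid unit for heat flux.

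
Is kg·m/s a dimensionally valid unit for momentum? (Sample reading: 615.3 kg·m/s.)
Yes

momentum has SI base units: kg * m / s
kg·m/s reduces to the same SI base units, so it is a valid unit for momentum.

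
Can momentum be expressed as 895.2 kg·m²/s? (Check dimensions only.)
No

momentum has SI base units: kg * m / s
kg·m²/s does NOT reduce to kg * m / s; a valid unit for momentum would be e.g. kg·m/s.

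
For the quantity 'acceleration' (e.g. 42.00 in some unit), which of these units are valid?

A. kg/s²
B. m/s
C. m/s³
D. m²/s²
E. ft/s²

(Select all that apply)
E

acceleration has SI base units: m / s^2

Checking each option against m / s^2:
  A. kg/s²: ✗ does not match
  B. m/s: ✗ does not match
  C. m/s³: ✗ does not match
  D. m²/s²: ✗ does not match
  E. ft/s²: ✓ matches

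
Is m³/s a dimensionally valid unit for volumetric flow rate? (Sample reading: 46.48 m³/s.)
Yes

volumetric flow rate has SI base units: m^3 / s
m³/s reduces to the same SI base units, so it is a valid unit for volumetric flow rate.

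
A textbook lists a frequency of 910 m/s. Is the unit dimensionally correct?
No

frequency has SI base units: 1 / s
m/s does NOT reduce to 1 / s; a valid unit for frequency would be e.g. Hz.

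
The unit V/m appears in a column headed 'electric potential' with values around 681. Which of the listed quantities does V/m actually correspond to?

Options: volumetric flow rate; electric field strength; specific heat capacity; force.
electric field strength

electric potential should have units dimensionally equivalent to kg * m^2 / (A * s^3) (e.g. V).
The given unit 'V/m' reduces to kg * m / (A * s^3). Of the listed options, that is the dimensionality of electric field strength.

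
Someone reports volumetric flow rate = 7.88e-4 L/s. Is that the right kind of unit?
Yes

volumetric flow rate has SI base units: m^3 / s
L/s reduces to the same SI base units, so it is a valid unit for volumetric flow rate.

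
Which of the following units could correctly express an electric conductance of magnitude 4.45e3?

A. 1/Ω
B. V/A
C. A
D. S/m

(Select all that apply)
A

electric conductance has SI base units: A^2 * s^3 / (kg * m^2)

Checking each option against A^2 * s^3 / (kg * m^2):
  A. 1/Ω: ✓ matches
  B. V/A: ✗ does not match
  C. A: ✗ does not match
  D. S/m: ✗ does not match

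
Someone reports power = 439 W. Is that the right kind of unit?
Yes

power has SI base units: kg * m^2 / s^3
W reduces to the same SI base units, so it is a valid unit for power.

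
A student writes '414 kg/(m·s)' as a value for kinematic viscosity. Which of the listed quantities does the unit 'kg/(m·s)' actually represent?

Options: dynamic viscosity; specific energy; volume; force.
dynamic viscosity

kinematic viscosity should have units dimensionally equivalent to m^2 / s (e.g. m²/s).
The given unit 'kg/(m·s)' reduces to kg / (m * s). Of the listed options, that is the dimensionality of dynamic viscosity.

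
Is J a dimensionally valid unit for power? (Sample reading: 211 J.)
No

power has SI base units: kg * m^2 / s^3
J does NOT reduce to kg * m^2 / s^3; a valid unit for power would be e.g. W.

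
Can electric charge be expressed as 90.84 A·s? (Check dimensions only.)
Yes

electric charge has SI base units: A * s
A·s reduces to the same SI base units, so it is a valid unit for electric charge.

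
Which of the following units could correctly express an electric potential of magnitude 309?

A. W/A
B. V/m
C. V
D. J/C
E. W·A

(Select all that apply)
A, C, D

electric potential has SI base units: kg * m^2 / (A * s^3)

Checking each option against kg * m^2 / (A * s^3):
  A. W/A: ✓ matches
  B. V/m: ✗ does not match
  C. V: ✓ matches
  D. J/C: ✓ matches
  E. W·A: ✗ does not match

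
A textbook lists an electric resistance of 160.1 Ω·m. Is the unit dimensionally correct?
No

electric resistance has SI base units: kg * m^2 / (A^2 * s^3)
Ω·m does NOT reduce to kg * m^2 / (A^2 * s^3); a valid unit for electric resistance would be e.g. Ω.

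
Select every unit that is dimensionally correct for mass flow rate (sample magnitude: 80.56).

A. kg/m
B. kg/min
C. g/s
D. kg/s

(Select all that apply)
B, C, D

mass flow rate has SI base units: kg / s

Checking each option against kg / s:
  A. kg/m: ✗ does not match
  B. kg/min: ✓ matches
  C. g/s: ✓ matches
  D. kg/s: ✓ matches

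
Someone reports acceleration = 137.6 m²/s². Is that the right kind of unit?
No

acceleration has SI base units: m / s^2
m²/s² does NOT reduce to m / s^2; a valid unit for acceleration would be e.g. m/s².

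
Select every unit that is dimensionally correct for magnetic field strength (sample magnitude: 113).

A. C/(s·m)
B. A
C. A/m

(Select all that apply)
A, C

magnetic field strength has SI base units: A / m

Checking each option against A / m:
  A. C/(s·m): ✓ matches
  B. A: ✗ does not match
  C. A/m: ✓ matches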